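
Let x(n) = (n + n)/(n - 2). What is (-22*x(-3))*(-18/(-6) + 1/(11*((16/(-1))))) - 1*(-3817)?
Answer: 74759/20 ≈ 3737.9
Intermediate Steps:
x(n) = 2*n/(-2 + n) (x(n) = (2*n)/(-2 + n) = 2*n/(-2 + n))
(-22*x(-3))*(-18/(-6) + 1/(11*((16/(-1))))) - 1*(-3817) = (-44*(-3)/(-2 - 3))*(-18/(-6) + 1/(11*((16/(-1))))) - 1*(-3817) = (-44*(-3)/(-5))*(-18*(-⅙) + 1/(11*((16*(-1))))) + 3817 = (-44*(-3)*(-1)/5)*(3 + (1/11)/(-16)) + 3817 = (-22*6/5)*(3 + (1/11)*(-1/16)) + 3817 = -132*(3 - 1/176)/5 + 3817 = -132/5*527/176 + 3817 = -1581/20 + 3817 = 74759/20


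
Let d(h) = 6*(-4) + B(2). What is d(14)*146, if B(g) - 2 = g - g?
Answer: -3212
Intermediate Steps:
B(g) = 2 (B(g) = 2 + (g - g) = 2 + 0 = 2)
d(h) = -22 (d(h) = 6*(-4) + 2 = -24 + 2 = -22)
d(14)*146 = -22*146 = -3212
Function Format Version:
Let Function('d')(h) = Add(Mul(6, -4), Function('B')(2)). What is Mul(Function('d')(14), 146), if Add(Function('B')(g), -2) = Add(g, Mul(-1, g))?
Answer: -3212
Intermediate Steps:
Function('B')(g) = 2 (Function('B')(g) = Add(2, Add(g, Mul(-1, g))) = Add(2, 0) = 2)
Function('d')(h) = -22 (Function('d')(h) = Add(Mul(6, -4), 2) = Add(-24, 2) = -22)
Mul(Function('d')(14), 146) = Mul(-22, 146) = -3212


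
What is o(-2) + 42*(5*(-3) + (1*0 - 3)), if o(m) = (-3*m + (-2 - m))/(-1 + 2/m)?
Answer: -759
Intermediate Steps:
o(m) = (-2 - 4*m)/(-1 + 2/m)
o(-2) + 42*(5*(-3) + (1*0 - 3)) = 2*(-2)*(1 + 2*(-2))/(-2 - 2) + 42*(5*(-3) + (1*0 - 3)) = 2*(-2)*(1 - 4)/(-4) + 42*(-15 + (0 - 3)) = 2*(-2)*(-¼)*(-3) + 42*(-15 - 3) = -3 + 42*(-18) = -3 - 756 = -759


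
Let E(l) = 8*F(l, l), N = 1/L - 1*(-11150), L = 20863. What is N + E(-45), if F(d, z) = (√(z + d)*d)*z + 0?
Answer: 232622451/20863 + 48600*I*√10 ≈ 11150.0 + 1.5369e+5*I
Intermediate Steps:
N = 232622451/20863 (N = 1/20863 - 1*(-11150) = 1/20863 + 11150 = 232622451/20863 ≈ 11150.)
F(d, z) = d*z*√(d + z) (F(d, z) = (√(d + z)*d)*z + 0 = (d*√(d + z))*z + 0 = d*z*√(d + z) + 0 = d*z*√(d + z))
E(l) = 8*√2*l^(5/2) (E(l) = 8*(l*l*√(l + l)) = 8*(l*l*√(2*l)) = 8*(l*l*(√2*√l)) = 8*(√2*l^(5/2)) = 8*√2*l^(5/2))
N + E(-45) = 232622451/20863 + 8*√2*(-45)^(5/2) = 232622451/20863 + 8*√2*(6075*I*√5) = 232622451/20863 + 48600*I*√10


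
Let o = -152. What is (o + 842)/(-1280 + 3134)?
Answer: 115/309 ≈ 0.37217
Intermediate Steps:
(o + 842)/(-1280 + 3134) = (-152 + 842)/(-1280 + 3134) = 690/1854 = 690*(1/1854) = 115/309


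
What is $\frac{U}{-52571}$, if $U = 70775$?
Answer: $- \frac{70775}{52571} \approx -1.3463$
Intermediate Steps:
$\frac{U}{-52571} = \frac{70775}{-52571} = 70775 \left(- \frac{1}{52571}\right) = - \frac{70775}{52571}$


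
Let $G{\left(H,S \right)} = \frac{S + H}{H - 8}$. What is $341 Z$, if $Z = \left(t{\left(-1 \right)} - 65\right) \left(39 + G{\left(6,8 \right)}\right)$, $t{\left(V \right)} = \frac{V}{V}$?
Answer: $-698368$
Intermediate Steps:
$G{\left(H,S \right)} = \frac{H + S}{-8 + H}$
$t{\left(V \right)} = 1$
$Z = -2048$ ($Z = \left(1 - 65\right) \left(39 + \frac{6 + 8}{-8 + 6}\right) = - 64 \left(39 + \frac{1}{-2} \cdot 14\right) = - 64 \left(39 - 7\right) = \left(-64\right) 32 = -2048$)
$341 Z = 341 \left(-2048\right) = -698368$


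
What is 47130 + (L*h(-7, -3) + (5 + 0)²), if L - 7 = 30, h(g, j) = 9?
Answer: 47488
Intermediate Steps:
L = 37 (L = 7 + 30 = 37)
47130 + (L*h(-7, -3) + (5 + 0)²) = 47130 + (37*9 + (5 + 0)²) = 47130 + (333 + 5²) = 47130 + (333 + 25) = 47130 + 358 = 47488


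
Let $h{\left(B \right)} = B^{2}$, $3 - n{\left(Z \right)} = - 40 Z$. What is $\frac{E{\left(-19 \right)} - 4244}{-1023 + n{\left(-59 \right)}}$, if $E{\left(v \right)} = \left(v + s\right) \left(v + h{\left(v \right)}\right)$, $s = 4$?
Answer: $\frac{4687}{1690} \approx 2.7734$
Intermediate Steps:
$n{\left(Z \right)} = 3 + 40 Z$ ($n{\left(Z \right)} = 3 - - 40 Z = 3 + 40 Z$)
$E{\left(v \right)} = \left(4 + v\right) \left(v + v^{2}\right)$ ($E{\left(v \right)} = \left(v + 4\right) \left(v + v^{2}\right) = \left(4 + v\right) \left(v + v^{2}\right)$)
$\frac{E{\left(-19 \right)} - 4244}{-1023 + n{\left(-59 \right)}} = \frac{- 19 \left(4 + \left(-19\right)^{2} + 5 \left(-19\right)\right) - 4244}{-1023 + \left(3 + 40 \left(-59\right)\right)} = \frac{- 19 \left(4 + 361 - 95\right) - 4244}{-1023 + \left(3 - 2360\right)} = \frac{\left(-19\right) 270 - 4244}{-1023 - 2357} = \frac{-5130 - 4244}{-3380} = \left(-9374\right) \left(- \frac{1}{3380}\right) = \frac{4687}{1690}$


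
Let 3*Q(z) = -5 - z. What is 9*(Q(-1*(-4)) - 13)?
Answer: -144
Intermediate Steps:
Q(z) = -5/3 - z/3 (Q(z) = (-5 - z)/3 = -5/3 - z/3)
9*(Q(-1*(-4)) - 13) = 9*((-5/3 - (-1)*(-4)/3) - 13) = 9*((-5/3 - ⅓*4) - 13) = 9*((-5/3 - 4/3) - 13) = 9*(-3 - 13) = 9*(-16) = -144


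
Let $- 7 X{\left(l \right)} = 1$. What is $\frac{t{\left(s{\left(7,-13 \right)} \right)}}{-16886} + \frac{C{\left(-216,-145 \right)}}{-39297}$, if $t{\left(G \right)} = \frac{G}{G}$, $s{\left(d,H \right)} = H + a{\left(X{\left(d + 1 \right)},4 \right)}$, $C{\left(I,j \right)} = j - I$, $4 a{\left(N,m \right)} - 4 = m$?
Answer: $- \frac{1238203}{663569142} \approx -0.001866$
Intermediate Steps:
$X{\left(l \right)} = - \frac{1}{7}$ ($X{\left(l \right)} = \left(- \frac{1}{7}\right) 1 = - \frac{1}{7}$)
$a{\left(N,m \right)} = 1 + \frac{m}{4}$
$s{\left(d,H \right)} = 2 + H$ ($s{\left(d,H \right)} = H + \left(1 + \frac{1}{4} \cdot 4\right) = H + \left(1 + 1\right) = H + 2 = 2 + H$)
$t{\left(G \right)} = 1$
$\frac{t{\left(s{\left(7,-13 \right)} \right)}}{-16886} + \frac{C{\left(-216,-145 \right)}}{-39297} = 1 \frac{1}{-16886} + \frac{-145 - -216}{-39297} = 1 \left(- \frac{1}{16886}\right) + \left(-145 + 216\right) \left(- \frac{1}{39297}\right) = - \frac{1}{16886} + 71 \left(- \frac{1}{39297}\right) = - \frac{1}{16886} - \frac{71}{39297} = - \frac{1238203}{663569142}$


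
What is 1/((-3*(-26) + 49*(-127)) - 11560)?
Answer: -1/17705 ≈ -5.6481e-5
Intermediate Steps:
1/((-3*(-26) + 49*(-127)) - 11560) = 1/((78 - 6223) - 11560) = 1/(-6145 - 11560) = 1/(-17705) = -1/17705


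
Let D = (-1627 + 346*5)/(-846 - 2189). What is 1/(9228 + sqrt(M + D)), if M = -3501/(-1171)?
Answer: 16398086790/151321539645659 - sqrt(37334335214170)/302643079291318 ≈ 0.00010835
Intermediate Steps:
M = 3501/1171 (M = -3501*(-1/1171) = 3501/1171 ≈ 2.9898)
D = -103/3035 (D = (-1627 + 1730)/(-3035) = 103*(-1/3035) = -103/3035 ≈ -0.033937)
1/(9228 + sqrt(M + D)) = 1/(9228 + sqrt(3501/1171 - 103/3035)) = 1/(9228 + sqrt(10504922/3553985)) = 1/(9228 + sqrt(37334335214170)/3553985)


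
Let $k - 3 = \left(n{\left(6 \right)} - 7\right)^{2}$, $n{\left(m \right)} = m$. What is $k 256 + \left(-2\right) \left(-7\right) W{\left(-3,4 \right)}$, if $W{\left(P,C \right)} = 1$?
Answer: $1038$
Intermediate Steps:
$k = 4$ ($k = 3 + \left(6 - 7\right)^{2} = 3 + \left(-1\right)^{2} = 3 + 1 = 4$)
$k 256 + \left(-2\right) \left(-7\right) W{\left(-3,4 \right)} = 4 \cdot 256 + \left(-2\right) \left(-7\right) 1 = 1024 + 14 \cdot 1 = 1024 + 14 = 1038$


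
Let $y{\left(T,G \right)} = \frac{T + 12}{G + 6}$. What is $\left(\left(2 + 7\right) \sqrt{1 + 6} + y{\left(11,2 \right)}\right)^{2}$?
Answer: $\frac{36817}{64} + \frac{207 \sqrt{7}}{4} \approx 712.18$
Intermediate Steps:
$y{\left(T,G \right)} = \frac{12 + T}{6 + G}$
$\left(\left(2 + 7\right) \sqrt{1 + 6} + y{\left(11,2 \right)}\right)^{2} = \left(\left(2 + 7\right) \sqrt{1 + 6} + \frac{12 + 11}{6 + 2}\right)^{2} = \left(9 \sqrt{7} + \frac{1}{8} \cdot 23\right)^{2} = \left(9 \sqrt{7} + \frac{23}{8}\right)^{2} = \left(\frac{23}{8} + 9 \sqrt{7}\right)^{2}$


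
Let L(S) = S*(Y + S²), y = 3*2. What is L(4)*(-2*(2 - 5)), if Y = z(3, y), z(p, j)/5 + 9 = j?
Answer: 24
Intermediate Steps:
y = 6
z(p, j) = -45 + 5*j
Y = -15 (Y = -45 + 5*6 = -45 + 30 = -15)
L(S) = S*(-15 + S²)
L(4)*(-2*(2 - 5)) = (4*(-15 + 4²))*(-2*(2 - 5)) = (4*(-15 + 16))*(-2*(-3)) = (4*1)*6 = 4*6 = 24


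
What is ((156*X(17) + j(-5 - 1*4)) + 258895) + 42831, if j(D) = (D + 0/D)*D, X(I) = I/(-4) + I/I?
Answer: 301300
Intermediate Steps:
X(I) = 1 - I/4 (X(I) = I*(-¼) + 1 = -I/4 + 1 = 1 - I/4)
j(D) = D² (j(D) = (D + 0)*D = D*D = D²)
((156*X(17) + j(-5 - 1*4)) + 258895) + 42831 = ((156*(1 - ¼*17) + (-5 - 1*4)²) + 258895) + 42831 = ((156*(1 - 17/4) + (-5 - 4)²) + 258895) + 42831 = ((156*(-13/4) + (-9)²) + 258895) + 42831 = ((-507 + 81) + 258895) + 42831 = (-426 + 258895) + 42831 = 258469 + 42831 = 301300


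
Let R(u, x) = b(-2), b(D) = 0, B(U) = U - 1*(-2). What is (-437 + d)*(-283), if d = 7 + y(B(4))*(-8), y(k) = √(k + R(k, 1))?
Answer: 121690 + 2264*√6 ≈ 1.2724e+5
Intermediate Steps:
B(U) = 2 + U (B(U) = U + 2 = 2 + U)
R(u, x) = 0
y(k) = √k (y(k) = √(k + 0) = √k)
d = 7 - 8*√6 (d = 7 + √(2 + 4)*(-8) = 7 + √6*(-8) = 7 - 8*√6 ≈ -12.596)
(-437 + d)*(-283) = (-437 + (7 - 8*√6))*(-283) = (-430 - 8*√6)*(-283) = 121690 + 2264*√6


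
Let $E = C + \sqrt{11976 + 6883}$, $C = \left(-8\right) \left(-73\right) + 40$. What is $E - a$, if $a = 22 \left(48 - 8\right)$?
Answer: $-256 + \sqrt{18859} \approx -118.67$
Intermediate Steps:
$a = 880$ ($a = 22 \cdot 40 = 880$)
$C = 624$ ($C = 584 + 40 = 624$)
$E = 624 + \sqrt{18859}$ ($E = 624 + \sqrt{11976 + 6883} = 624 + \sqrt{18859} \approx 761.33$)
$E - a = \left(624 + \sqrt{18859}\right) - 880 = -256 + \sqrt{18859}$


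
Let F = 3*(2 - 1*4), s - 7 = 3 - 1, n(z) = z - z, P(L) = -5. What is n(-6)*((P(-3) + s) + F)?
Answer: 0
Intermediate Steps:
n(z) = 0
s = 9 (s = 7 + (3 - 1) = 7 + 2 = 9)
F = -6 (F = 3*(2 - 4) = 3*(-2) = -6)
n(-6)*((P(-3) + s) + F) = 0*((-5 + 9) - 6) = 0*(4 - 6) = 0*(-2) = 0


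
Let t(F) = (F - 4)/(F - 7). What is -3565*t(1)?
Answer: -3565/2 ≈ -1782.5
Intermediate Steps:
t(F) = (-4 + F)/(-7 + F)
-3565*t(1) = -3565*(-4 + 1)/(-7 + 1) = -3565*(-3)/(-6) = -(-3565)*(-3)/6 = -3565*½ = -3565/2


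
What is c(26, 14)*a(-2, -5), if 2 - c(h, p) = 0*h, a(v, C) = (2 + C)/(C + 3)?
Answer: 3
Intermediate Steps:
a(v, C) = (2 + C)/(3 + C)
c(h, p) = 2 (c(h, p) = 2 - 0*h = 2 - 1*0 = 2 + 0 = 2)
c(26, 14)*a(-2, -5) = 2*((2 - 5)/(3 - 5)) = 2*(-3/(-2)) = 2*(-1/2*(-3)) = 2*(3/2) = 3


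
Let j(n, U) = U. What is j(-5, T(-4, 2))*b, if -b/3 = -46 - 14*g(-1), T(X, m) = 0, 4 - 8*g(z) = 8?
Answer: 0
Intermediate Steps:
g(z) = -1/2 (g(z) = 1/2 - 1/8*8 = 1/2 - 1 = -1/2)
b = 117 (b = -3*(-46 - 14*(-1/2)) = -3*(-46 + 7) = -3*(-39) = 117)
j(-5, T(-4, 2))*b = 0*117 = 0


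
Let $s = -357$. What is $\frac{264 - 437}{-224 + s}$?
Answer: $\frac{173}{581} \approx 0.29776$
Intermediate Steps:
$\frac{264 - 437}{-224 + s} = \frac{264 - 437}{-224 - 357} = - \frac{173}{-581} = \left(-173\right) \left(- \frac{1}{581}\right) = \frac{173}{581}$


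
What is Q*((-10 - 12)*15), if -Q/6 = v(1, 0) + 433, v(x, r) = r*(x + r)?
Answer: 857340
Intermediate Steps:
v(x, r) = r*(r + x)
Q = -2598 (Q = -6*(0*(0 + 1) + 433) = -6*(0*1 + 433) = -6*(0 + 433) = -6*433 = -2598)
Q*((-10 - 12)*15) = -2598*(-10 - 12)*15 = -(-57156)*15 = -2598*(-330) = 857340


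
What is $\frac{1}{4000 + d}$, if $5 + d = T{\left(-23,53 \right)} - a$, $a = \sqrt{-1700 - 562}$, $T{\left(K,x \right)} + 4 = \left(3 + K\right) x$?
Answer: $\frac{977}{2864341} + \frac{i \sqrt{2262}}{8593023} \approx 0.00034109 + 5.5348 \cdot 10^{-6} i$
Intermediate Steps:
$T{\left(K,x \right)} = -4 + x \left(3 + K\right)$ ($T{\left(K,x \right)} = -4 + \left(3 + K\right) x = -4 + x \left(3 + K\right)$)
$a = i \sqrt{2262}$ ($a = \sqrt{-2262} = i \sqrt{2262} \approx 47.56 i$)
$d = -1069 - i \sqrt{2262}$ ($d = -5 - \left(1064 + i \sqrt{2262}\right) = -1069 - i \sqrt{2262} \approx -1069.0 - 47.56 i$)
$\frac{1}{4000 + d} = \frac{1}{4000 - \left(1069 + i \sqrt{2262}\right)} = \frac{1}{2931 - i \sqrt{2262}}$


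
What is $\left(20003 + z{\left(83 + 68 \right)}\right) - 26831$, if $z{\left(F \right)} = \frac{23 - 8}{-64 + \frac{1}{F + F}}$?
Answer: $- \frac{131969286}{19327} \approx -6828.2$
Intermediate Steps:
$z{\left(F \right)} = \frac{15}{-64 + \frac{1}{2 F}}$
$\left(20003 + z{\left(83 + 68 \right)}\right) - 26831 = \left(20003 - \frac{30 \left(83 + 68\right)}{-1 + 128 \left(83 + 68\right)}\right) - 26831 = \left(20003 - \frac{4530}{-1 + 128 \cdot 151}\right) - 26831 = \left(20003 - \frac{4530}{-1 + 19328}\right) - 26831 = \left(20003 - \frac{4530}{19327}\right) - 26831 = \frac{386593451}{19327} - 26831 = - \frac{131969286}{19327}$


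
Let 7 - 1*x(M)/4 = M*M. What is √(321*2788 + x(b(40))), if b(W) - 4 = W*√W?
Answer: 8*√(9983 - 40*√10) ≈ 794.24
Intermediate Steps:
b(W) = 4 + W^(3/2) (b(W) = 4 + W*√W = 4 + W^(3/2))
x(M) = 28 - 4*M² (x(M) = 28 - 4*M*M = 28 - 4*M²)
√(321*2788 + x(b(40))) = √(321*2788 + (28 - 4*(4 + 40^(3/2))²)) = √(894948 + (28 - 4*(4 + 80*√10)²)) = √(894976 - 4*(4 + 80*√10)²)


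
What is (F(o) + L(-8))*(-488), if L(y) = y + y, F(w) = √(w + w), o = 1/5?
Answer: 7808 - 488*√10/5 ≈ 7499.4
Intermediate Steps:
o = ⅕ ≈ 0.20000
F(w) = √2*√w (F(w) = √(2*w) = √2*√w)
L(y) = 2*y
(F(o) + L(-8))*(-488) = (√2*√(⅕) + 2*(-8))*(-488) = (√2*(√5/5) - 16)*(-488) = (√10/5 - 16)*(-488) = (-16 + √10/5)*(-488) = 7808 - 488*√10/5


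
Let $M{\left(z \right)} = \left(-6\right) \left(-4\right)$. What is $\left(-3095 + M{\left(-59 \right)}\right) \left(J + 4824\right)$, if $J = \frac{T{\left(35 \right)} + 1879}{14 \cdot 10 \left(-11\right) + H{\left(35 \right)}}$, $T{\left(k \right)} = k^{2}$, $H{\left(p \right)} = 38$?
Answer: $- \frac{11120926312}{751} \approx -1.4808 \cdot 10^{7}$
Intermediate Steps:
$M{\left(z \right)} = 24$
$J = - \frac{1552}{751}$ ($J = \frac{35^{2} + 1879}{14 \cdot 10 \left(-11\right) + 38} = \frac{1225 + 1879}{140 \left(-11\right) + 38} = \frac{3104}{-1540 + 38} = \frac{3104}{-1502} = 3104 \left(- \frac{1}{1502}\right) = - \frac{1552}{751} \approx -2.0666$)
$\left(-3095 + M{\left(-59 \right)}\right) \left(J + 4824\right) = \left(-3095 + 24\right) \left(- \frac{1552}{751} + 4824\right) = \left(-3071\right) \frac{3621272}{751} = - \frac{11120926312}{751}$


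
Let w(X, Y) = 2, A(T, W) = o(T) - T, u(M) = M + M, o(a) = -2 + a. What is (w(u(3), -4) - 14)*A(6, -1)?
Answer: 24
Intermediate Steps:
u(M) = 2*M
A(T, W) = -2 (A(T, W) = (-2 + T) - T = -2)
(w(u(3), -4) - 14)*A(6, -1) = (2 - 14)*(-2) = -12*(-2) = 24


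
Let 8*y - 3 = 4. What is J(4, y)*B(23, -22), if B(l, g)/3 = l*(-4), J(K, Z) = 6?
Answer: -1656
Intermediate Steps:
y = 7/8 (y = 3/8 + (⅛)*4 = 3/8 + ½ = 7/8 ≈ 0.87500)
B(l, g) = -12*l (B(l, g) = 3*(l*(-4)) = 3*(-4*l) = -12*l)
J(4, y)*B(23, -22) = 6*(-12*23) = 6*(-276) = -1656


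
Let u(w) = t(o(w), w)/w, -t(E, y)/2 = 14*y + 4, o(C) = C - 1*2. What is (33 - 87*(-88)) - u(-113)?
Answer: 872013/113 ≈ 7716.9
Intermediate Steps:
o(C) = -2 + C (o(C) = C - 2 = -2 + C)
t(E, y) = -8 - 28*y (t(E, y) = -2*(14*y + 4) = -2*(4 + 14*y) = -8 - 28*y)
u(w) = (-8 - 28*w)/w
(33 - 87*(-88)) - u(-113) = (33 - 87*(-88)) - (-28 - 8/(-113)) = (33 + 7656) - (-28 - 8*(-1/113)) = 7689 - (-28 + 8/113) = 7689 - 1*(-3156/113) = 7689 + 3156/113 = 872013/113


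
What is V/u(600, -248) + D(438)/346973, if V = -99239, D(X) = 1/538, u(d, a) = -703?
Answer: 18525090408989/131230046222 ≈ 141.17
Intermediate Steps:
D(X) = 1/538
V/u(600, -248) + D(438)/346973 = -99239/(-703) + (1/538)/346973 = -99239*(-1/703) + (1/538)*(1/346973) = 99239/703 + 1/186671474 = 18525090408989/131230046222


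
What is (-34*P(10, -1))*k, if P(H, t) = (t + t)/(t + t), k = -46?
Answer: 1564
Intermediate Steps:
P(H, t) = 1 (P(H, t) = (2*t)/((2*t)) = (2*t)*(1/(2*t)) = 1)
(-34*P(10, -1))*k = -34*1*(-46) = -34*(-46) = 1564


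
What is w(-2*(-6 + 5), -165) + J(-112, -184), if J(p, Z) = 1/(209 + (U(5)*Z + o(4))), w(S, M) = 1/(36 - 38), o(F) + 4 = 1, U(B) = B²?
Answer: -1099/2197 ≈ -0.50023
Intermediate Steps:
o(F) = -3 (o(F) = -4 + 1 = -3)
w(S, M) = -½ (w(S, M) = 1/(-2) = -½)
J(p, Z) = 1/(206 + 25*Z) (J(p, Z) = 1/(209 + (5²*Z - 3)) = 1/(209 + (25*Z - 3)) = 1/(209 + (-3 + 25*Z)) = 1/(206 + 25*Z))
w(-2*(-6 + 5), -165) + J(-112, -184) = -½ + 1/(206 + 25*(-184)) = -½ + 1/(206 - 4600) = -½ + 1/(-4394) = -½ - 1/4394 = -1099/2197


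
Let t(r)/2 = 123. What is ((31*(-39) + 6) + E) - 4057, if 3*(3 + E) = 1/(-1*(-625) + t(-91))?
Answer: -13752218/2613 ≈ -5263.0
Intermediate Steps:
t(r) = 246 (t(r) = 2*123 = 246)
E = -7838/2613 (E = -3 + 1/(3*(-1*(-625) + 246)) = -3 + 1/(3*(625 + 246)) = -3 + (⅓)/871 = -3 + (⅓)*(1/871) = -3 + 1/2613 = -7838/2613 ≈ -2.9996)
((31*(-39) + 6) + E) - 4057 = ((31*(-39) + 6) - 7838/2613) - 4057 = ((-1209 + 6) - 7838/2613) - 4057 = (-1203 - 7838/2613) - 4057 = -3151277/2613 - 4057 = -13752218/2613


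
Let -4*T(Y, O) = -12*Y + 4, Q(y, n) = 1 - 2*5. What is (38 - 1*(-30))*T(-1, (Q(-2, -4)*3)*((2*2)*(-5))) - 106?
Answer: -378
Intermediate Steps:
Q(y, n) = -9 (Q(y, n) = 1 - 10 = -9)
T(Y, O) = -1 + 3*Y (T(Y, O) = -(-12*Y + 4)/4 = -(4 - 12*Y)/4 = -1 + 3*Y)
(38 - 1*(-30))*T(-1, (Q(-2, -4)*3)*((2*2)*(-5))) - 106 = (38 - 1*(-30))*(-1 + 3*(-1)) - 106 = (38 + 30)*(-1 - 3) - 106 = 68*(-4) - 106 = -272 - 106 = -378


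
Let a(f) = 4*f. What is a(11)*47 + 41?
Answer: 2109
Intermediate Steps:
a(11)*47 + 41 = (4*11)*47 + 41 = 44*47 + 41 = 2068 + 41 = 2109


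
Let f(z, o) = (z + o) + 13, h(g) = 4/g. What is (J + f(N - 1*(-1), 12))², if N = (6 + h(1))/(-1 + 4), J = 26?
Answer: 27556/9 ≈ 3061.8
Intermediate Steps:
N = 10/3 (N = (6 + 4/1)/(-1 + 4) = (6 + 4*1)/3 = (6 + 4)*(⅓) = 10*(⅓) = 10/3 ≈ 3.3333)
f(z, o) = 13 + o + z (f(z, o) = (o + z) + 13 = 13 + o + z)
(J + f(N - 1*(-1), 12))² = (26 + (13 + 12 + (10/3 - 1*(-1))))² = (26 + (13 + 12 + (10/3 + 1)))² = (26 + (13 + 12 + 13/3))² = (26 + 88/3)² = (166/3)² = 27556/9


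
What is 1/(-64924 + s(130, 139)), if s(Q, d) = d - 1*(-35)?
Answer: -1/64750 ≈ -1.5444e-5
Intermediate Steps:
s(Q, d) = 35 + d (s(Q, d) = d + 35 = 35 + d)
1/(-64924 + s(130, 139)) = 1/(-64924 + (35 + 139)) = 1/(-64924 + 174) = 1/(-64750) = -1/64750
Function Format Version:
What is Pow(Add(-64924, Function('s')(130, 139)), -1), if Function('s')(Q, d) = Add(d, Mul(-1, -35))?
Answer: Rational(-1, 64750) ≈ -1.5444e-5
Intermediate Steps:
Function('s')(Q, d) = Add(35, d) (Function('s')(Q, d) = Add(d, 35) = Add(35, d))
Pow(Add(-64924, Function('s')(130, 139)), -1) = Pow(Add(-64924, Add(35, 139)), -1) = Pow(Add(-64924, 174), -1) = Pow(-64750, -1) = Rational(-1, 64750)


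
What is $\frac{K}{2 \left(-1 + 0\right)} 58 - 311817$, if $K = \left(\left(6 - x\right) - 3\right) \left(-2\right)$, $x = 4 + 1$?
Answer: $-311933$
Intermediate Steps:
$x = 5$
$K = 4$ ($K = \left(\left(6 - 5\right) - 3\right) \left(-2\right) = \left(1 - 3\right) \left(-2\right) = \left(-2\right) \left(-2\right) = 4$)
$\frac{K}{2 \left(-1 + 0\right)} 58 - 311817 = \frac{1}{2 \left(-1 + 0\right)} 4 \cdot 58 - 311817 = \frac{1}{2 \left(-1\right)} 4 \cdot 58 - 311817 = \frac{1}{-2} \cdot 4 \cdot 58 - 311817 = \left(- \frac{1}{2}\right) 4 \cdot 58 - 311817 = \left(-2\right) 58 - 311817 = -116 - 311817 = -311933$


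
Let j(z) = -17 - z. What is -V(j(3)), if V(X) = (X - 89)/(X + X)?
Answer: -109/40 ≈ -2.7250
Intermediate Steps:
V(X) = (-89 + X)/(2*X) (V(X) = (-89 + X)/((2*X)) = (-89 + X)*(1/(2*X)) = (-89 + X)/(2*X))
-V(j(3)) = -(-89 + (-17 - 1*3))/(2*(-17 - 1*3)) = -(-89 + (-17 - 3))/(2*(-17 - 3)) = -(-89 - 20)/(2*(-20)) = -(-1)*(-109)/(2*20) = -1*109/40 = -109/40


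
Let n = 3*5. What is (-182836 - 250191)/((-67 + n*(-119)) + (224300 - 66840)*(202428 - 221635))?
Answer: 433027/3024336072 ≈ 0.00014318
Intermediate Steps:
n = 15
(-182836 - 250191)/((-67 + n*(-119)) + (224300 - 66840)*(202428 - 221635)) = (-182836 - 250191)/((-67 + 15*(-119)) + (224300 - 66840)*(202428 - 221635)) = -433027/((-67 - 1785) + 157460*(-19207)) = -433027/(-1852 - 3024334220) = -433027/(-3024336072) = -433027*(-1/3024336072) = 433027/3024336072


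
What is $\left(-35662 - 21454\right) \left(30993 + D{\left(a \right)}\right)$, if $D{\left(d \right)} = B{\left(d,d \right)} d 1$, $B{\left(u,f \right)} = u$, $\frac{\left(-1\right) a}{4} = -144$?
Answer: $-20719914204$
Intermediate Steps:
$a = 576$ ($a = \left(-4\right) \left(-144\right) = 576$)
$D{\left(d \right)} = d^{2}$ ($D{\left(d \right)} = d d 1 = d^{2} \cdot 1 = d^{2}$)
$\left(-35662 - 21454\right) \left(30993 + D{\left(a \right)}\right) = \left(-35662 - 21454\right) \left(30993 + 576^{2}\right) = - 57116 \left(30993 + 331776\right) = \left(-57116\right) 362769 = -20719914204$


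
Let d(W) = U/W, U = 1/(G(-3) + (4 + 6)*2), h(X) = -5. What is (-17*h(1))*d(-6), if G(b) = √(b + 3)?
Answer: -17/24 ≈ -0.70833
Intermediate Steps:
G(b) = √(3 + b)
U = 1/20 (U = 1/(√(3 - 3) + (4 + 6)*2) = 1/(√0 + 10*2) = 1/(0 + 20) = 1/20 ≈ 0.050000)
d(W) = 1/(20*W)
(-17*h(1))*d(-6) = (-17*(-5))*((1/20)/(-6)) = 85*((1/20)*(-⅙)) = 85*(-1/120) = -17/24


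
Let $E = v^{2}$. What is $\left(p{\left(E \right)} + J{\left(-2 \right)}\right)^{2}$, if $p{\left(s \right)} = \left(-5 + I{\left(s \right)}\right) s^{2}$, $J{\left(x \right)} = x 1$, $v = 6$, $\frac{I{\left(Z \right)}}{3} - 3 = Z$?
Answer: $21068522500$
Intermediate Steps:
$I{\left(Z \right)} = 9 + 3 Z$
$J{\left(x \right)} = x$
$E = 36$ ($E = 6^{2} = 36$)
$p{\left(s \right)} = s^{2} \left(4 + 3 s\right)$ ($p{\left(s \right)} = \left(-5 + \left(9 + 3 s\right)\right) s^{2} = \left(4 + 3 s\right) s^{2} = s^{2} \left(4 + 3 s\right)$)
$\left(p{\left(E \right)} + J{\left(-2 \right)}\right)^{2} = \left(36^{2} \left(4 + 3 \cdot 36\right) - 2\right)^{2} = \left(1296 \left(4 + 108\right) - 2\right)^{2} = \left(1296 \cdot 112 - 2\right)^{2} = \left(145152 - 2\right)^{2} = 145150^{2} = 21068522500$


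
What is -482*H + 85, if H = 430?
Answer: -207175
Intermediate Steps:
-482*H + 85 = -482*430 + 85 = -207260 + 85 = -207175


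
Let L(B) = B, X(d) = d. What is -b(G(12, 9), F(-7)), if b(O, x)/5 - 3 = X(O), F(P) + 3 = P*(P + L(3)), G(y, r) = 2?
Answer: -25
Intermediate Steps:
F(P) = -3 + P*(3 + P) (F(P) = -3 + P*(P + 3) = -3 + P*(3 + P))
b(O, x) = 15 + 5*O
-b(G(12, 9), F(-7)) = -(15 + 5*2) = -(15 + 10) = -1*25 = -25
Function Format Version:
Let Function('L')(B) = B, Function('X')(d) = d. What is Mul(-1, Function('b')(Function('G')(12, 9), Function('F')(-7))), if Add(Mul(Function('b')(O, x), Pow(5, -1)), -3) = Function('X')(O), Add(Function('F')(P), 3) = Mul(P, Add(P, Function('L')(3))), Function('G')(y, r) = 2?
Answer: -25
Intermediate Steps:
Function('F')(P) = Add(-3, Mul(P, Add(3, P))) (Function('F')(P) = Add(-3, Mul(P, Add(P, 3))) = Add(-3, Mul(P, Add(3, P))))
Function('b')(O, x) = Add(15, Mul(5, O))
Mul(-1, Function('b')(Function('G')(12, 9), Function('F')(-7))) = Mul(-1, Add(15, Mul(5, 2))) = Mul(-1, Add(15, 10)) = Mul(-1, 25) = -25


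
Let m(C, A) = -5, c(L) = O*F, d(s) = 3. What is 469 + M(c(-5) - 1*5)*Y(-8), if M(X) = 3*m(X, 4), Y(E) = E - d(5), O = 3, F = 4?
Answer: 634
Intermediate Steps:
c(L) = 12 (c(L) = 3*4 = 12)
Y(E) = -3 + E (Y(E) = E - 1*3 = E - 3 = -3 + E)
M(X) = -15 (M(X) = 3*(-5) = -15)
469 + M(c(-5) - 1*5)*Y(-8) = 469 - 15*(-3 - 8) = 469 - 15*(-11) = 469 + 165 = 634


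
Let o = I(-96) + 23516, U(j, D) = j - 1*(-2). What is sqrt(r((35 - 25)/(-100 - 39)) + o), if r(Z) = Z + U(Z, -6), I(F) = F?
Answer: sqrt(452533682)/139 ≈ 153.04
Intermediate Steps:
U(j, D) = 2 + j (U(j, D) = j + 2 = 2 + j)
r(Z) = 2 + 2*Z (r(Z) = Z + (2 + Z) = 2 + 2*Z)
o = 23420 (o = -96 + 23516 = 23420)
sqrt(r((35 - 25)/(-100 - 39)) + o) = sqrt((2 + 2*((35 - 25)/(-100 - 39))) + 23420) = sqrt((2 + 2*(10/(-139))) + 23420) = sqrt((2 + 2*(10*(-1/139))) + 23420) = sqrt((2 + 2*(-10/139)) + 23420) = sqrt((2 - 20/139) + 23420) = sqrt(258/139 + 23420) = sqrt(3255638/139) = sqrt(452533682)/139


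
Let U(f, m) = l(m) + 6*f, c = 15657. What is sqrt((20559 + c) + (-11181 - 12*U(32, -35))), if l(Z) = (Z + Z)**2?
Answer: I*sqrt(36069) ≈ 189.92*I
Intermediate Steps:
l(Z) = 4*Z**2 (l(Z) = (2*Z)**2 = 4*Z**2)
U(f, m) = 4*m**2 + 6*f
sqrt((20559 + c) + (-11181 - 12*U(32, -35))) = sqrt((20559 + 15657) + (-11181 - 12*(4*(-35)**2 + 6*32))) = sqrt(36216 + (-11181 - 12*(4*1225 + 192))) = sqrt(36216 + (-11181 - 12*(4900 + 192))) = sqrt(36216 + (-11181 - 12*5092)) = sqrt(36216 + (-11181 - 61104)) = sqrt(36216 - 72285) = sqrt(-36069) = I*sqrt(36069)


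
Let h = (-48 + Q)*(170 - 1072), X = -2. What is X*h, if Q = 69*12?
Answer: 1407120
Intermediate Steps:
Q = 828
h = -703560 (h = (-48 + 828)*(170 - 1072) = 780*(-902) = -703560)
X*h = -2*(-703560) = 1407120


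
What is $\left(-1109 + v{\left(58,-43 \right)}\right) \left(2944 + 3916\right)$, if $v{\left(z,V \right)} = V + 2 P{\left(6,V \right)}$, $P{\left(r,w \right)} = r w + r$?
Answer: $-11360160$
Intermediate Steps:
$P{\left(r,w \right)} = r + r w$
$v{\left(z,V \right)} = 12 + 13 V$ ($v{\left(z,V \right)} = V + 2 \cdot 6 \left(1 + V\right) = V + 2 \left(6 + 6 V\right) = V + \left(12 + 12 V\right) = 12 + 13 V$)
$\left(-1109 + v{\left(58,-43 \right)}\right) \left(2944 + 3916\right) = \left(-1109 + \left(12 + 13 \left(-43\right)\right)\right) \left(2944 + 3916\right) = \left(-1109 + \left(12 - 559\right)\right) 6860 = \left(-1109 - 547\right) 6860 = \left(-1656\right) 6860 = -11360160$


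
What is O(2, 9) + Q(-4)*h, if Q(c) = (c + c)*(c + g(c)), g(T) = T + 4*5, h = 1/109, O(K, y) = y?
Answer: 885/109 ≈ 8.1193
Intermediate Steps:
h = 1/109 ≈ 0.0091743
g(T) = 20 + T (g(T) = T + 20 = 20 + T)
Q(c) = 2*c*(20 + 2*c) (Q(c) = (c + c)*(c + (20 + c)) = (2*c)*(20 + 2*c) = 2*c*(20 + 2*c))
O(2, 9) + Q(-4)*h = 9 + (4*(-4)*(10 - 4))*(1/109) = 9 + (4*(-4)*6)*(1/109) = 9 - 96*1/109 = 9 - 96/109 = 885/109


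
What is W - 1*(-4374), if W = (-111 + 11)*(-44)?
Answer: 8774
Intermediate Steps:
W = 4400 (W = -100*(-44) = 4400)
W - 1*(-4374) = 4400 - 1*(-4374) = 4400 + 4374 = 8774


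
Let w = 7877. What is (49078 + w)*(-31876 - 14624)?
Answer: -2648407500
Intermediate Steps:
(49078 + w)*(-31876 - 14624) = (49078 + 7877)*(-31876 - 14624) = 56955*(-46500) = -2648407500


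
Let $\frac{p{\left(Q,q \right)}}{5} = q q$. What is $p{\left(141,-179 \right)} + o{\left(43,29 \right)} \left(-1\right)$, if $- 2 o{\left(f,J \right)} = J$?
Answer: $\frac{320439}{2} \approx 1.6022 \cdot 10^{5}$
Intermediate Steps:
$o{\left(f,J \right)} = - \frac{J}{2}$
$p{\left(Q,q \right)} = 5 q^{2}$ ($p{\left(Q,q \right)} = 5 q q = 5 q^{2}$)
$p{\left(141,-179 \right)} + o{\left(43,29 \right)} \left(-1\right) = 5 \left(-179\right)^{2} + \left(- \frac{1}{2}\right) 29 \left(-1\right) = 5 \cdot 32041 - - \frac{29}{2} = 160205 + \frac{29}{2} = \frac{320439}{2}$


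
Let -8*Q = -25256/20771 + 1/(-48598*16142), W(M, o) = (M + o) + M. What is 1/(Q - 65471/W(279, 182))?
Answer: -24115421704269280/2129930319893165917 ≈ -0.011322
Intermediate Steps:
W(M, o) = o + 2*M
Q = 19812546963267/130353630833888 (Q = -(-25256/20771 + 1/(-48598*16142))/8 = -(-25256*1/20771 - 1/48598*1/16142)/8 = -(-25256/20771 - 1/784468916)/8 = -1/8*(-19812546963267/16294203854236) = 19812546963267/130353630833888 ≈ 0.15199)
1/(Q - 65471/W(279, 182)) = 1/(19812546963267/130353630833888 - 65471/(182 + 2*279)) = 1/(19812546963267/130353630833888 - 65471/(182 + 558)) = 1/(19812546963267/130353630833888 - 65471/740) = 1/(-2129930319893165917/24115421704269280) = -24115421704269280/2129930319893165917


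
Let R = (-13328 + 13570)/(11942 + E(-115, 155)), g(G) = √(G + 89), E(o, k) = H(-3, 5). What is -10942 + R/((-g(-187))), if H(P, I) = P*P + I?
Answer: -10942 + 121*I*√2/83692 ≈ -10942.0 + 0.0020446*I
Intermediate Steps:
H(P, I) = I + P² (H(P, I) = P² + I = I + P²)
E(o, k) = 14 (E(o, k) = 5 + (-3)² = 5 + 9 = 14)
g(G) = √(89 + G)
R = 121/5978 (R = (-13328 + 13570)/(11942 + 14) = 242/11956 = 242*(1/11956) = 121/5978 ≈ 0.020241)
-10942 + R/((-g(-187))) = -10942 + 121/(5978*((-√(89 - 187)))) = -10942 + 121/(5978*((-√(-98)))) = -10942 + 121/(5978*((-7*I*√2))) = -10942 + 121*(I*√2/14)/5978 = -10942 + 121*I*√2/83692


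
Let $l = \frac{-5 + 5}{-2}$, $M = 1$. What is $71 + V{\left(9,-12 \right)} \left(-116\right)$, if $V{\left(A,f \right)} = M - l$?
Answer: $-45$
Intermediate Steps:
$l = 0$ ($l = 0 \left(- \frac{1}{2}\right) = 0$)
$V{\left(A,f \right)} = 1$ ($V{\left(A,f \right)} = 1 - 0 = 1 + 0 = 1$)
$71 + V{\left(9,-12 \right)} \left(-116\right) = 71 + 1 \left(-116\right) = 71 - 116 = -45$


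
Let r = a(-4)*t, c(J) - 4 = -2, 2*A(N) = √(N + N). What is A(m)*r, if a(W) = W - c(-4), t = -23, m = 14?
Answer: 138*√7 ≈ 365.11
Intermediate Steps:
A(N) = √2*√N/2 (A(N) = √(N + N)/2 = √(2*N)/2 = (√2*√N)/2 = √2*√N/2)
c(J) = 2 (c(J) = 4 - 2 = 2)
a(W) = -2 + W (a(W) = W - 1*2 = W - 2 = -2 + W)
r = 138 (r = (-2 - 4)*(-23) = -6*(-23) = 138)
A(m)*r = (√2*√14/2)*138 = √7*138 = 138*√7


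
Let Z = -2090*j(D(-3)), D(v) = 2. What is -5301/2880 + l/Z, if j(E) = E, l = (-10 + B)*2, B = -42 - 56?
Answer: -23929/13376 ≈ -1.7889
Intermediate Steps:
B = -98
l = -216 (l = (-10 - 98)*2 = -108*2 = -216)
Z = -4180 (Z = -2090*2 = -4180)
-5301/2880 + l/Z = -5301/2880 - 216/(-4180) = -5301*1/2880 - 216*(-1/4180) = -589/320 + 54/1045 = -23929/13376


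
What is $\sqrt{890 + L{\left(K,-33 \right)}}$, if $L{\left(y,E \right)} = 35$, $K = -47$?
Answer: $5 \sqrt{37} \approx 30.414$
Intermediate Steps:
$\sqrt{890 + L{\left(K,-33 \right)}} = \sqrt{890 + 35} = \sqrt{925} = 5 \sqrt{37}$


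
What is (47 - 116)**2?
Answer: 4761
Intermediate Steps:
(47 - 116)**2 = (-69)**2 = 4761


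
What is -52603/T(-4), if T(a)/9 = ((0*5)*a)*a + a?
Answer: 52603/36 ≈ 1461.2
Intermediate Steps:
T(a) = 9*a (T(a) = 9*(((0*5)*a)*a + a) = 9*((0*a)*a + a) = 9*(0*a + a) = 9*(0 + a) = 9*a)
-52603/T(-4) = -52603/(9*(-4)) = -52603/(-36) = -52603*(-1/36) = 52603/36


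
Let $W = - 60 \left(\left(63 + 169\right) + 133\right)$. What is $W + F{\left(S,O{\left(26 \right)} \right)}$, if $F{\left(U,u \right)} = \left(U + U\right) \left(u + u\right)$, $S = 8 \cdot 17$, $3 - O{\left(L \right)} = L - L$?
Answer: $-20268$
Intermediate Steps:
$O{\left(L \right)} = 3$ ($O{\left(L \right)} = 3 - \left(L - L\right) = 3 - 0 = 3 + 0 = 3$)
$S = 136$
$F{\left(U,u \right)} = 4 U u$ ($F{\left(U,u \right)} = 2 U 2 u = 4 U u$)
$W = -21900$ ($W = - 60 \left(232 + 133\right) = \left(-60\right) 365 = -21900$)
$W + F{\left(S,O{\left(26 \right)} \right)} = -21900 + 4 \cdot 136 \cdot 3 = -21900 + 1632 = -20268$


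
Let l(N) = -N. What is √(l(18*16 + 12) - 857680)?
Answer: 2*I*√214495 ≈ 926.27*I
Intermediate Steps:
√(l(18*16 + 12) - 857680) = √(-(18*16 + 12) - 857680) = √(-(288 + 12) - 857680) = √(-1*300 - 857680) = √(-300 - 857680) = √(-857980) = 2*I*√214495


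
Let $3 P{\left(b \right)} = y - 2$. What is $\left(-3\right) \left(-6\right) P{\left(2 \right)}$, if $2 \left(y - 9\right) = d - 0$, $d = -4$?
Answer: $30$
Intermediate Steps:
$y = 7$ ($y = 9 + \frac{-4 - 0}{2} = 9 + \frac{-4 + 0}{2} = 9 + \frac{1}{2} \left(-4\right) = 9 - 2 = 7$)
$P{\left(b \right)} = \frac{5}{3}$ ($P{\left(b \right)} = \frac{7 - 2}{3} = \frac{1}{3} \cdot 5 = \frac{5}{3}$)
$\left(-3\right) \left(-6\right) P{\left(2 \right)} = \left(-3\right) \left(-6\right) \frac{5}{3} = 18 \cdot \frac{5}{3} = 30$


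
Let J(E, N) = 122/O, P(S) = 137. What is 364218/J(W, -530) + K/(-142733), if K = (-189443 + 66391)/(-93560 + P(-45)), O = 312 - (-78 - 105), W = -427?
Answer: 1202028629736462173/813407248599 ≈ 1.4778e+6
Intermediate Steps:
O = 495 (O = 312 - 1*(-183) = 312 + 183 = 495)
K = 123052/93423 (K = (-189443 + 66391)/(-93560 + 137) = -123052/(-93423) = -123052*(-1/93423) = 123052/93423 ≈ 1.3171)
J(E, N) = 122/495
364218/J(W, -530) + K/(-142733) = 364218/(122/495) + (123052/93423)/(-142733) = 364218*(495/122) + (123052/93423)*(-1/142733) = 90143955/61 - 123052/13334545059 = 1202028629736462173/813407248599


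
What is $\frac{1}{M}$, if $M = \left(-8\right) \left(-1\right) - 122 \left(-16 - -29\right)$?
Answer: $- \frac{1}{1578} \approx -0.00063371$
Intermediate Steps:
$M = -1578$ ($M = 8 - 122 \left(-16 + 29\right) = 8 - 1586 = -1578$)
$\frac{1}{M} = \frac{1}{-1578} = - \frac{1}{1578}$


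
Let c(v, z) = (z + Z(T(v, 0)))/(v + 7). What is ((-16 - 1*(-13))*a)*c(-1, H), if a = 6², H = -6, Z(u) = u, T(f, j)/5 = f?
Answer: 198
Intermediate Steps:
T(f, j) = 5*f
c(v, z) = (z + 5*v)/(7 + v) (c(v, z) = (z + 5*v)/(v + 7) = (z + 5*v)/(7 + v))
a = 36
((-16 - 1*(-13))*a)*c(-1, H) = ((-16 - 1*(-13))*36)*((-6 + 5*(-1))/(7 - 1)) = ((-16 + 13)*36)*((-6 - 5)/6) = (-3*36)*((⅙)*(-11)) = -108*(-11/6) = 198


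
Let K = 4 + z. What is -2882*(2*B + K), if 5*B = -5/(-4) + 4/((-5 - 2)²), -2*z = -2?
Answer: -3906551/245 ≈ -15945.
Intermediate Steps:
z = 1 (z = -½*(-2) = 1)
K = 5 (K = 4 + 1 = 5)
B = 261/980 (B = (-5/(-4) + 4/((-5 - 2)²))/5 = (-5*(-¼) + 4/((-7)²))/5 = (5/4 + 4/49)/5 = (⅕)*(261/196) = 261/980 ≈ 0.26633)
-2882*(2*B + K) = -2882*(2*(261/980) + 5) = -2882*(261/490 + 5) = -2882*2711/490 = -3906551/245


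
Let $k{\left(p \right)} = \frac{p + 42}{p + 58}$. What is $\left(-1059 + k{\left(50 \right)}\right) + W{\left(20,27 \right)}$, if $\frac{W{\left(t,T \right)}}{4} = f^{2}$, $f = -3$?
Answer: $- \frac{27598}{27} \approx -1022.1$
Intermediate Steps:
$k{\left(p \right)} = \frac{42 + p}{58 + p}$
$W{\left(t,T \right)} = 36$ ($W{\left(t,T \right)} = 4 \left(-3\right)^{2} = 4 \cdot 9 = 36$)
$\left(-1059 + k{\left(50 \right)}\right) + W{\left(20,27 \right)} = \left(-1059 + \frac{42 + 50}{58 + 50}\right) + 36 = \left(-1059 + \frac{1}{108} \cdot 92\right) + 36 = \left(-1059 + \frac{23}{27}\right) + 36 = - \frac{28570}{27} + 36 = - \frac{27598}{27}$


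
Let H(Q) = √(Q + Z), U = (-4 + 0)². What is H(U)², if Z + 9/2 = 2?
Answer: 27/2 ≈ 13.500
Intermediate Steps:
Z = -5/2 (Z = -9/2 + 2 = -5/2 ≈ -2.5000)
U = 16 (U = (-4)² = 16)
H(Q) = √(-5/2 + Q) (H(Q) = √(Q - 5/2) = √(-5/2 + Q))
H(U)² = (√(-10 + 4*16)/2)² = (√(-10 + 64)/2)² = (√54/2)² = ((3*√6)/2)² = (3*√6/2)² = 27/2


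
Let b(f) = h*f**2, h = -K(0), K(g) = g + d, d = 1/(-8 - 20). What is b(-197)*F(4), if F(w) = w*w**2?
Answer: 620944/7 ≈ 88706.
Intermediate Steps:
d = -1/28 (d = 1/(-28) = -1/28 ≈ -0.035714)
K(g) = -1/28 + g (K(g) = g - 1/28 = -1/28 + g)
h = 1/28 (h = -(-1/28 + 0) = -1*(-1/28) = 1/28 ≈ 0.035714)
b(f) = f**2/28
F(w) = w**3
b(-197)*F(4) = ((1/28)*(-197)**2)*4**3 = ((1/28)*38809)*64 = (38809/28)*64 = 620944/7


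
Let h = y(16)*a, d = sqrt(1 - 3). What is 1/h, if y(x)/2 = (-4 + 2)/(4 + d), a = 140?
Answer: -1/140 - I*sqrt(2)/560 ≈ -0.0071429 - 0.0025254*I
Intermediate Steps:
d = I*sqrt(2) (d = sqrt(-2) = I*sqrt(2) ≈ 1.4142*I)
y(x) = -4/(4 + I*sqrt(2)) (y(x) = 2*((-4 + 2)/(4 + I*sqrt(2))) = 2*(-2/(4 + I*sqrt(2))) = -4/(4 + I*sqrt(2)))
h = -1120/9 + 280*I*sqrt(2)/9 (h = (-8/9 + 2*I*sqrt(2)/9)*140 = -1120/9 + 280*I*sqrt(2)/9 ≈ -124.44 + 43.998*I)
1/h = 1/(-1120/9 + 280*I*sqrt(2)/9)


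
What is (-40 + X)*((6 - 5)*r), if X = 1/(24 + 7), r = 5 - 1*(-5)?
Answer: -12390/31 ≈ -399.68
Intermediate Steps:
r = 10 (r = 5 + 5 = 10)
X = 1/31 ≈ 0.032258
(-40 + X)*((6 - 5)*r) = (-40 + 1/31)*((6 - 5)*10) = -1239*10/31 = -1239/31*10 = -12390/31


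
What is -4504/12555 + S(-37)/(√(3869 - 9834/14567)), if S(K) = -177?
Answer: -4504/12555 - 177*√820848833063/56349889 ≈ -3.2046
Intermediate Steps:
-4504/12555 + S(-37)/(√(3869 - 9834/14567)) = -4504/12555 - 177/√(3869 - 9834/14567) = -4504/12555 - 177*√820848833063/56349889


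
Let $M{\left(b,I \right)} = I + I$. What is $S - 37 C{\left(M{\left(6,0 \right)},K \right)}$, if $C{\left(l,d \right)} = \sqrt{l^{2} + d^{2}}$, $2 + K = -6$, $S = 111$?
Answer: $-185$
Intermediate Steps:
$M{\left(b,I \right)} = 2 I$
$K = -8$ ($K = -2 - 6 = -8$)
$C{\left(l,d \right)} = \sqrt{d^{2} + l^{2}}$
$S - 37 C{\left(M{\left(6,0 \right)},K \right)} = 111 - 37 \sqrt{\left(-8\right)^{2} + \left(2 \cdot 0\right)^{2}} = 111 - 37 \sqrt{64 + 0^{2}} = 111 - 37 \sqrt{64 + 0} = 111 - 37 \sqrt{64} = 111 - 296 = -185$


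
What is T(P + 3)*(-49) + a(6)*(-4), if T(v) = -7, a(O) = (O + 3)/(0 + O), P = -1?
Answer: 337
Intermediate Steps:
a(O) = (3 + O)/O
T(P + 3)*(-49) + a(6)*(-4) = -7*(-49) + ((3 + 6)/6)*(-4) = 343 + ((⅙)*9)*(-4) = 343 + (3/2)*(-4) = 343 - 6 = 337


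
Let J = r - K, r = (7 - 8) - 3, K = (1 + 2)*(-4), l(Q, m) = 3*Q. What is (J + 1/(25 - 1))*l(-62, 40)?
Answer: -5983/4 ≈ -1495.8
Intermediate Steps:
K = -12 (K = 3*(-4) = -12)
r = -4 (r = -1 - 3 = -4)
J = 8 (J = -4 - 1*(-12) = -4 + 12 = 8)
(J + 1/(25 - 1))*l(-62, 40) = (8 + 1/(25 - 1))*(3*(-62)) = (8 + 1/24)*(-186) = (193/24)*(-186) = -5983/4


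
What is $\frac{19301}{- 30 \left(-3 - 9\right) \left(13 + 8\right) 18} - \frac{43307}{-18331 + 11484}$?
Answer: $\frac{6025370507}{931739760} \approx 6.4668$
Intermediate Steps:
$\frac{19301}{- 30 \left(-3 - 9\right) \left(13 + 8\right) 18} - \frac{43307}{-18331 + 11484} = \frac{19301}{- 30 \left(\left(-12\right) 21\right) 18} - \frac{43307}{-6847} = \frac{19301}{\left(-30\right) \left(-252\right) 18} - - \frac{43307}{6847} = \frac{19301}{7560 \cdot 18} + \frac{43307}{6847} = \frac{19301}{136080} + \frac{43307}{6847} = \frac{6025370507}{931739760}$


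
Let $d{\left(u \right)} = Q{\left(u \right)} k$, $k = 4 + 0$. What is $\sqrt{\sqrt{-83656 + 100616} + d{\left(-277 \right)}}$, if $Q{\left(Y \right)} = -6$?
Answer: $2 \sqrt{-6 + 2 \sqrt{265}} \approx 10.307$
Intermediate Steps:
$k = 4$
$d{\left(u \right)} = -24$ ($d{\left(u \right)} = \left(-6\right) 4 = -24$)
$\sqrt{\sqrt{-83656 + 100616} + d{\left(-277 \right)}} = \sqrt{\sqrt{-83656 + 100616} - 24} = \sqrt{\sqrt{16960} - 24} = \sqrt{8 \sqrt{265} - 24} = \sqrt{-24 + 8 \sqrt{265}}$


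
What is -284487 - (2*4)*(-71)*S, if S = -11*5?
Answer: -315727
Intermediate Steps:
S = -55
-284487 - (2*4)*(-71)*S = -284487 - (2*4)*(-71)*(-55) = -284487 - 8*(-71)*(-55) = -284487 - (-568)*(-55) = -284487 - 1*31240 = -284487 - 31240 = -315727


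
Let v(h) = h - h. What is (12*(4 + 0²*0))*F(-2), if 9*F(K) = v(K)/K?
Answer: 0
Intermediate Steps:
v(h) = 0
F(K) = 0 (F(K) = (0/K)/9 = (⅑)*0 = 0)
(12*(4 + 0²*0))*F(-2) = (12*(4 + 0²*0))*0 = (12*(4 + 0*0))*0 = (12*(4 + 0))*0 = (12*4)*0 = 48*0 = 0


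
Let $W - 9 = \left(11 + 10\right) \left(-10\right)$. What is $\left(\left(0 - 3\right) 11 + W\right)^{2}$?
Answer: $54756$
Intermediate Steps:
$W = -201$ ($W = 9 + \left(11 + 10\right) \left(-10\right) = 9 + 21 \left(-10\right) = 9 - 210 = -201$)
$\left(\left(0 - 3\right) 11 + W\right)^{2} = \left(\left(0 - 3\right) 11 - 201\right)^{2} = \left(\left(-3\right) 11 - 201\right)^{2} = \left(-33 - 201\right)^{2} = \left(-234\right)^{2} = 54756$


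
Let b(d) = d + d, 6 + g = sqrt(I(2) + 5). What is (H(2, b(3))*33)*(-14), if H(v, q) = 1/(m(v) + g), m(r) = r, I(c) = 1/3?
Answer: 693/4 + 231*sqrt(3)/4 ≈ 273.28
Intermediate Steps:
I(c) = 1/3
g = -6 + 4*sqrt(3)/3 (g = -6 + sqrt(1/3 + 5) = -6 + sqrt(16/3) = -6 + 4*sqrt(3)/3 ≈ -3.6906)
b(d) = 2*d
H(v, q) = 1/(-6 + v + 4*sqrt(3)/3) (H(v, q) = 1/(v + (-6 + 4*sqrt(3)/3)) = 1/(-6 + v + 4*sqrt(3)/3))
(H(2, b(3))*33)*(-14) = ((3/(-18 + 3*2 + 4*sqrt(3)))*33)*(-14) = ((3/(-18 + 6 + 4*sqrt(3)))*33)*(-14) = ((3/(-12 + 4*sqrt(3)))*33)*(-14) = (99/(-12 + 4*sqrt(3)))*(-14) = -1386/(-12 + 4*sqrt(3))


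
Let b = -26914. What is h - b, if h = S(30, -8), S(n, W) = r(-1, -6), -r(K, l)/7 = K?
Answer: 26921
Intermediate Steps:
r(K, l) = -7*K
S(n, W) = 7 (S(n, W) = -7*(-1) = 7)
h = 7
h - b = 7 - 1*(-26914) = 7 + 26914 = 26921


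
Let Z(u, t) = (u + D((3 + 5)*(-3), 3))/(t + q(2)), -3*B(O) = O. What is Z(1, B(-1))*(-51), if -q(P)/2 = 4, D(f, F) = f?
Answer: -153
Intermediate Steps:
q(P) = -8 (q(P) = -2*4 = -8)
B(O) = -O/3
Z(u, t) = (-24 + u)/(-8 + t) (Z(u, t) = (u + (3 + 5)*(-3))/(t - 8) = (u + 8*(-3))/(-8 + t) = (u - 24)/(-8 + t) = (-24 + u)/(-8 + t))
Z(1, B(-1))*(-51) = ((-24 + 1)/(-8 - ⅓*(-1)))*(-51) = (-23/(-8 + ⅓))*(-51) = (-23/(-23/3))*(-51) = -3/23*(-23)*(-51) = 3*(-51) = -153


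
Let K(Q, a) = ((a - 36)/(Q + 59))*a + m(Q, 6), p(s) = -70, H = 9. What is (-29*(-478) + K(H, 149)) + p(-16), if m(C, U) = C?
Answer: 955305/68 ≈ 14049.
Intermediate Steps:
K(Q, a) = Q + a*(-36 + a)/(59 + Q) (K(Q, a) = ((a - 36)/(Q + 59))*a + Q = ((-36 + a)/(59 + Q))*a + Q = a*(-36 + a)/(59 + Q) + Q = Q + a*(-36 + a)/(59 + Q))
(-29*(-478) + K(H, 149)) + p(-16) = (-29*(-478) + (9² + 149² - 36*149 + 59*9)/(59 + 9)) - 70 = (13862 + (81 + 22201 - 5364 + 531)/68) - 70 = (13862 + (1/68)*17449) - 70 = (13862 + 17449/68) - 70 = 960065/68 - 70 = 955305/68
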